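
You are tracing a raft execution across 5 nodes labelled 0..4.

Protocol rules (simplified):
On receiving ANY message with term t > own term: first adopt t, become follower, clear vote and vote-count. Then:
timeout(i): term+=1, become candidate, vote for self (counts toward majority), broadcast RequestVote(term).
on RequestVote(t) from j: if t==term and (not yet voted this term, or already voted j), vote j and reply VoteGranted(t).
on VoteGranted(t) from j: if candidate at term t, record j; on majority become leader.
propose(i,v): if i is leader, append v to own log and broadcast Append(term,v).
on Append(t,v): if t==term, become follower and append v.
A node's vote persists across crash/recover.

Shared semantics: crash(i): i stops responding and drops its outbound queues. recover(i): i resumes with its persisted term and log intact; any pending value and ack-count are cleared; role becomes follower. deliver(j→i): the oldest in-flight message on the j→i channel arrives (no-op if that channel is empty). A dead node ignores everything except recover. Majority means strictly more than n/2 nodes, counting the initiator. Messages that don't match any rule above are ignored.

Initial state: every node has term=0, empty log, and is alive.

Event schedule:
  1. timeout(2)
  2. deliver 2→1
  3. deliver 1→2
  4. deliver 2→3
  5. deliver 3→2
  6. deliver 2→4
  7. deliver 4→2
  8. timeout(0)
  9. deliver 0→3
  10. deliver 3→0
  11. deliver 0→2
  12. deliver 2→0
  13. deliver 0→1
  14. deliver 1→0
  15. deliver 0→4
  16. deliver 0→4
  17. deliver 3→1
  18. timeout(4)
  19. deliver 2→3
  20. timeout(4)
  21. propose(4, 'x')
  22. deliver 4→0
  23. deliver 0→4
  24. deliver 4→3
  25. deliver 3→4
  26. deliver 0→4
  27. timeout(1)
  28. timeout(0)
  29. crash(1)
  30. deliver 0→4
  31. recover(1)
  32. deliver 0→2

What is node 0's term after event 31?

after 1 — timeout(2): n2:cand/t1/[-]
after 2 — deliver 2→1: n1:foll/t1/[-]
after 3 — deliver 1→2: ·
after 4 — deliver 2→3: n3:foll/t1/[-]
after 5 — deliver 3→2: n2:lead/t1/[-]
after 6 — deliver 2→4: n4:foll/t1/[-]
after 7 — deliver 4→2: ·
after 8 — timeout(0): n0:cand/t1/[-]
after 9 — deliver 0→3: ·
after 10 — deliver 3→0: ·
after 11 — deliver 0→2: ·
after 12 — deliver 2→0: ·
after 13 — deliver 0→1: ·
after 14 — deliver 1→0: ·
after 15 — deliver 0→4: ·
after 16 — deliver 0→4: ·
after 17 — deliver 3→1: ·
after 18 — timeout(4): n4:cand/t2/[-]
after 19 — deliver 2→3: ·
after 20 — timeout(4): n4:cand/t3/[-]
after 21 — propose(4,'x'): ·
after 22 — deliver 4→0: n0:foll/t2/[-]
after 23 — deliver 0→4: ·
after 24 — deliver 4→3: n3:foll/t2/[-]
after 25 — deliver 3→4: ·
after 26 — deliver 0→4: ·
after 27 — timeout(1): n1:cand/t2/[-]
after 28 — timeout(0): n0:cand/t3/[-]
after 29 — crash(1): n1:✗cand/t2/[-]
after 30 — deliver 0→4: ·
after 31 — recover(1): n1:foll/t2/[-]

3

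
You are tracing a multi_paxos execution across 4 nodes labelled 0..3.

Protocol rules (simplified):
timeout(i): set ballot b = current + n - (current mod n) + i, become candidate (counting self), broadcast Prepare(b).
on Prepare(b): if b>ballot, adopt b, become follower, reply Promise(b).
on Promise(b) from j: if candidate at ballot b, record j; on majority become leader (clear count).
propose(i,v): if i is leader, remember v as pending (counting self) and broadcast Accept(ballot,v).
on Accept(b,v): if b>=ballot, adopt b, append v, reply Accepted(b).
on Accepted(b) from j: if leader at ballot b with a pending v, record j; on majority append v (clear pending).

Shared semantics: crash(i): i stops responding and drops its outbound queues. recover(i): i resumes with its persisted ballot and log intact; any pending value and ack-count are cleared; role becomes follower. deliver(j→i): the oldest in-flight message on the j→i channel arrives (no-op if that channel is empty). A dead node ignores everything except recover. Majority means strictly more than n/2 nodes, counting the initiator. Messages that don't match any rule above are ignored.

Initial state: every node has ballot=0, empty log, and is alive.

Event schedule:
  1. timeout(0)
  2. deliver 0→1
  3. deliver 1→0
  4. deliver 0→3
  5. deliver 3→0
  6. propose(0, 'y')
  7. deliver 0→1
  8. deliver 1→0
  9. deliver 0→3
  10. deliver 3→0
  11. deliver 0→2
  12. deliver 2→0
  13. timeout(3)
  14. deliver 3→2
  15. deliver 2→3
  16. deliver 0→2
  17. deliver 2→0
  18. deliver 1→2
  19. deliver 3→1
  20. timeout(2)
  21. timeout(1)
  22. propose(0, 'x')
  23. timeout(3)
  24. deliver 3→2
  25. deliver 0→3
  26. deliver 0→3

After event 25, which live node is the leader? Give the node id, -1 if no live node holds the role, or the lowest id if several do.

after 1 — timeout(0): n0:cand/b4/[-]
after 2 — deliver 0→1: n1:foll/b4/[-]
after 3 — deliver 1→0: ·
after 4 — deliver 0→3: n3:foll/b4/[-]
after 5 — deliver 3→0: n0:lead/b4/[-]
after 6 — propose(0,'y'): ·
after 7 — deliver 0→1: n1:foll/b4/[y]
after 8 — deliver 1→0: ·
after 9 — deliver 0→3: n3:foll/b4/[y]
after 10 — deliver 3→0: n0:lead/b4/[y]
after 11 — deliver 0→2: n2:foll/b4/[-]
after 12 — deliver 2→0: ·
after 13 — timeout(3): n3:cand/b11/[y]
after 14 — deliver 3→2: n2:foll/b11/[-]
after 15 — deliver 2→3: ·
after 16 — deliver 0→2: ·
after 17 — deliver 2→0: ·
after 18 — deliver 1→2: ·
after 19 — deliver 3→1: n1:foll/b11/[y]
after 20 — timeout(2): n2:cand/b14/[-]
after 21 — timeout(1): n1:cand/b13/[y]
after 22 — propose(0,'x'): ·
after 23 — timeout(3): n3:cand/b15/[y]
after 24 — deliver 3→2: n2:foll/b15/[-]
after 25 — deliver 0→3: ·

0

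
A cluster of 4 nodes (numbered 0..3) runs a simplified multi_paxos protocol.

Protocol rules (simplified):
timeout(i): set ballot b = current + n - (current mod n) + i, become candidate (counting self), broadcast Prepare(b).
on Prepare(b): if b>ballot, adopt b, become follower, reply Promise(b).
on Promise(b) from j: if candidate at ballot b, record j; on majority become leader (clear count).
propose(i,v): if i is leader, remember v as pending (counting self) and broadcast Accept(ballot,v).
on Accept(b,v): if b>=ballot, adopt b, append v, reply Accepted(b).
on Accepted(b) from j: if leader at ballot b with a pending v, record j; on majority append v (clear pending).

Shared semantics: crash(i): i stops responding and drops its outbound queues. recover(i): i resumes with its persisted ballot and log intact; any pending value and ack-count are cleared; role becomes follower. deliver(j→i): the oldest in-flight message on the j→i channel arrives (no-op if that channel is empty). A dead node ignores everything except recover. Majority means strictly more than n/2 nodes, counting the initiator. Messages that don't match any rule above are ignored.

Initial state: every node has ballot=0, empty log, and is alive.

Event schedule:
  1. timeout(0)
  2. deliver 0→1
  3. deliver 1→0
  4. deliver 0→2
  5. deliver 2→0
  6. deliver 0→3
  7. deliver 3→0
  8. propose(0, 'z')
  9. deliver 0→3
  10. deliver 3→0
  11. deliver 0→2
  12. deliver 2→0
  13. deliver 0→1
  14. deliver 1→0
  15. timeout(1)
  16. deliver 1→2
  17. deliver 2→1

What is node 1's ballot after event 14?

1. timeout(0):  <0:cand b4 ->
2. deliver 0→1:  <1:foll b4 ->
3. deliver 1→0:  nop
4. deliver 0→2:  <2:foll b4 ->
5. deliver 2→0:  <0:lead b4 ->
6. deliver 0→3:  <3:foll b4 ->
7. deliver 3→0:  nop
8. propose(0,'z'):  nop
9. deliver 0→3:  <3:foll b4 z>
10. deliver 3→0:  nop
11. deliver 0→2:  <2:foll b4 z>
12. deliver 2→0:  <0:lead b4 z>
13. deliver 0→1:  <1:foll b4 z>
14. deliver 1→0:  nop

4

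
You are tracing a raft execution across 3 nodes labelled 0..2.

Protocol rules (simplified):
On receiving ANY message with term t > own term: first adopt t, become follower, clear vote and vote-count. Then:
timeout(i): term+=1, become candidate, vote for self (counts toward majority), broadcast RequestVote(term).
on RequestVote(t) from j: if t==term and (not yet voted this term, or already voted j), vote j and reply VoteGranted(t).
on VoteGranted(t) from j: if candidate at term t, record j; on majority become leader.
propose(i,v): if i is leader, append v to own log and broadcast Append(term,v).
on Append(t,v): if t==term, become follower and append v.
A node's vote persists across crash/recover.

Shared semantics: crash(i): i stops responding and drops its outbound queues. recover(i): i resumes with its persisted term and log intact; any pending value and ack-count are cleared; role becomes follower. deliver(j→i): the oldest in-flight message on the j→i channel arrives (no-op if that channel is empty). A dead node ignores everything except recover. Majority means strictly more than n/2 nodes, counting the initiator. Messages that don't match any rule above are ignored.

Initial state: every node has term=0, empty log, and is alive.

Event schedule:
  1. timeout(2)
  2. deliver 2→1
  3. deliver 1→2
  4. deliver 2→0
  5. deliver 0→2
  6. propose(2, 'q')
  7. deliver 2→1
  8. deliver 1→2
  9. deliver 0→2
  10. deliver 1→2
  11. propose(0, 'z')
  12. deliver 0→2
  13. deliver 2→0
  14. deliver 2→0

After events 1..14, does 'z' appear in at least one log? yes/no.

1. timeout(2):  <2:cand t1 ->
2. deliver 2→1:  <1:foll t1 ->
3. deliver 1→2:  <2:lead t1 ->
4. deliver 2→0:  <0:foll t1 ->
5. deliver 0→2:  nop
6. propose(2,'q'):  <2:lead t1 q>
7. deliver 2→1:  <1:foll t1 q>
8. deliver 1→2:  nop
9. deliver 0→2:  nop
10. deliver 1→2:  nop
11. propose(0,'z'):  nop
12. deliver 0→2:  nop
13. deliver 2→0:  <0:foll t1 q>
14. deliver 2→0:  nop

no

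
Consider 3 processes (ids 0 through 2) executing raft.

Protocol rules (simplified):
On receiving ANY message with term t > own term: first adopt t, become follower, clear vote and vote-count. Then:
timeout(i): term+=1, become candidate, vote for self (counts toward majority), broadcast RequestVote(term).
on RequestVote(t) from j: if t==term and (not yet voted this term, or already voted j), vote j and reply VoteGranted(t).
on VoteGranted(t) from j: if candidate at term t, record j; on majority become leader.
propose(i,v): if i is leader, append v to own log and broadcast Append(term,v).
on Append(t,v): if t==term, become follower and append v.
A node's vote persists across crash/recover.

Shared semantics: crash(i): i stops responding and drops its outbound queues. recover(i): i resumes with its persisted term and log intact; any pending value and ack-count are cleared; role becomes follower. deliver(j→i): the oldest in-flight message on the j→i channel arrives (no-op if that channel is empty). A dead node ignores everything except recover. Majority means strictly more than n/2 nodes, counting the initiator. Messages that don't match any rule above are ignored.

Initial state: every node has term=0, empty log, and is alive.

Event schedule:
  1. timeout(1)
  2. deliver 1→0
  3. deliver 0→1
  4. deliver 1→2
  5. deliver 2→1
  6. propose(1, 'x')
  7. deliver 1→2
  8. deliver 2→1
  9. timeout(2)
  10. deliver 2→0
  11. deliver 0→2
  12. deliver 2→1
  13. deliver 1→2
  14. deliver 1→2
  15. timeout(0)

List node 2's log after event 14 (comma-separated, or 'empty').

step 1 timeout(1): 1={cand,t=1,log=-}
step 2 deliver 1→0: 0={foll,t=1,log=-}
step 3 deliver 0→1: 1={lead,t=1,log=-}
step 4 deliver 1→2: 2={foll,t=1,log=-}
step 5 deliver 2→1: —
step 6 propose(1,'x'): 1={lead,t=1,log=x}
step 7 deliver 1→2: 2={foll,t=1,log=x}
step 8 deliver 2→1: —
step 9 timeout(2): 2={cand,t=2,log=x}
step 10 deliver 2→0: 0={foll,t=2,log=-}
step 11 deliver 0→2: 2={lead,t=2,log=x}
step 12 deliver 2→1: 1={foll,t=2,log=x}
step 13 deliver 1→2: —
step 14 deliver 1→2: —

x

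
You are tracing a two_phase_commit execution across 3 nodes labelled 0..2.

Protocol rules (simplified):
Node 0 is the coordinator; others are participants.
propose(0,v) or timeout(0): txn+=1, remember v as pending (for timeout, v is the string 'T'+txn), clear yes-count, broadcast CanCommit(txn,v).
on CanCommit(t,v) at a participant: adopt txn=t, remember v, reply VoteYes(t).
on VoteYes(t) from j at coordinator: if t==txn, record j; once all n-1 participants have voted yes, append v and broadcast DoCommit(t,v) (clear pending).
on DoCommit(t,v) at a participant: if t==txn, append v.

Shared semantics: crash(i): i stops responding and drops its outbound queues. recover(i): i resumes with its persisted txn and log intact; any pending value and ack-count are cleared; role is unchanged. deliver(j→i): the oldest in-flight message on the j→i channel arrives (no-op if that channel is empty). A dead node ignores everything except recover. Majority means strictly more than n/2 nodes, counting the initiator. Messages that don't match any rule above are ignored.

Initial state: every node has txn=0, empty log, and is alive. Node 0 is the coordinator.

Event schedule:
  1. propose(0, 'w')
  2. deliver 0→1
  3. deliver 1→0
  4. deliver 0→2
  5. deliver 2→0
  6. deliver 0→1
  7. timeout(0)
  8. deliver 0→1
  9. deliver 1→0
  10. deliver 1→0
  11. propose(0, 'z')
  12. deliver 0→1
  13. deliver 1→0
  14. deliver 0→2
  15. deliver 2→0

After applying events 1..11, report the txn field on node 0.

3

1. propose(0,'w'):  <0:coor t1 ->
2. deliver 0→1:  <1:part t1 ->
3. deliver 1→0:  nop
4. deliver 0→2:  <2:part t1 ->
5. deliver 2→0:  <0:coor t1 w>
6. deliver 0→1:  <1:part t1 w>
7. timeout(0):  <0:coor t2 w>
8. deliver 0→1:  <1:part t2 w>
9. deliver 1→0:  nop
10. deliver 1→0:  nop
11. propose(0,'z'):  <0:coor t3 w>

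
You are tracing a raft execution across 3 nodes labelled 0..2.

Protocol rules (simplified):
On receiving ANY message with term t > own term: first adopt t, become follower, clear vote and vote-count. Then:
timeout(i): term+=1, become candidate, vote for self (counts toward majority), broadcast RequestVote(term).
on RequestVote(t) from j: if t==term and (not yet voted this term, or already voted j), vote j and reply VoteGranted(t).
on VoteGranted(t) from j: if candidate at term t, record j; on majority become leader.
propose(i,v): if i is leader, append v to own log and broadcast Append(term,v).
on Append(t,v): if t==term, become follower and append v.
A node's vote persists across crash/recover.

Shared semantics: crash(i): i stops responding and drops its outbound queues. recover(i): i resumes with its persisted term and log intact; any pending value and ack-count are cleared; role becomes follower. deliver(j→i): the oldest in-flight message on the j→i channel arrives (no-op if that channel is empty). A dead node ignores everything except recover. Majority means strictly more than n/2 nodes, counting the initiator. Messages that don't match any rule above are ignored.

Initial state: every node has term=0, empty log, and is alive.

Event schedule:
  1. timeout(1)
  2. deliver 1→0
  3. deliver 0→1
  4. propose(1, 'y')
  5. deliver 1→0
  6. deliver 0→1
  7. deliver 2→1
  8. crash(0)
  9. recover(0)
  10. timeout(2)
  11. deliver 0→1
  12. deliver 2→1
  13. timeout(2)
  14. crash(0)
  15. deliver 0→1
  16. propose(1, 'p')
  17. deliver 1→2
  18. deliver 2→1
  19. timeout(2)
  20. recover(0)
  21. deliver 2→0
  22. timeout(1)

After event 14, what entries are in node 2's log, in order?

e1 timeout(1): 1[cand,t=1,-]
e2 deliver 1→0: 0[foll,t=1,-]
e3 deliver 0→1: 1[lead,t=1,-]
e4 propose(1,'y'): 1[lead,t=1,y]
e5 deliver 1→0: 0[foll,t=1,y]
e6 deliver 0→1: ·
e7 deliver 2→1: ·
e8 crash(0): 0[✗foll,t=1,y]
e9 recover(0): 0[foll,t=1,y]
e10 timeout(2): 2[cand,t=1,-]
e11 deliver 0→1: ·
e12 deliver 2→1: ·
e13 timeout(2): 2[cand,t=2,-]
e14 crash(0): 0[✗foll,t=1,y]

empty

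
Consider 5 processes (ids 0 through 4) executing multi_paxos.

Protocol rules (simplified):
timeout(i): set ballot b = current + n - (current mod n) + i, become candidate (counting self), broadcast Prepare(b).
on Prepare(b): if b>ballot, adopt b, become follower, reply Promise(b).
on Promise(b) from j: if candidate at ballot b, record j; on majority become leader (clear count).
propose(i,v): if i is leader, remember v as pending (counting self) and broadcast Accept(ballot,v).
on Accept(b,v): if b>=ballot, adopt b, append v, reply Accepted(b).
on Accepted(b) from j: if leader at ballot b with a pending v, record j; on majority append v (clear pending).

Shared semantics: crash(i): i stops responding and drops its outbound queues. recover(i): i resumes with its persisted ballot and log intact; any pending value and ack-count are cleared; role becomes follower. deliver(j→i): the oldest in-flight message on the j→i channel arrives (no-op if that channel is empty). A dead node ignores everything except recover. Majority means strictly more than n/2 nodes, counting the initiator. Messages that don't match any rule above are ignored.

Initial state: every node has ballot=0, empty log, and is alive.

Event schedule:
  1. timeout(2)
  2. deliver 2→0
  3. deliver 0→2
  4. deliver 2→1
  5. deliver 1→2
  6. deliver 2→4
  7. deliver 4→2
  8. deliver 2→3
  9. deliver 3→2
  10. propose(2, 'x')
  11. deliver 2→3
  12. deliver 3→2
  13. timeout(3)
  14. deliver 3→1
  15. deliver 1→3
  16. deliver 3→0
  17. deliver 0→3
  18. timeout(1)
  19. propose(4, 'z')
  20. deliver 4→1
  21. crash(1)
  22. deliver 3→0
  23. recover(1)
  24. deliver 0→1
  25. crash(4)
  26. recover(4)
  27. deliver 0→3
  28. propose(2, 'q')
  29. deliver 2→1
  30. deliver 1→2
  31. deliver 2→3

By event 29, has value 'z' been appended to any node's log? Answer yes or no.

no

[1] timeout(2) → N2(cand b7 [-])
[2] deliver 2→0 → N0(foll b7 [-])
[3] deliver 0→2 → ∅
[4] deliver 2→1 → N1(foll b7 [-])
[5] deliver 1→2 → N2(lead b7 [-])
[6] deliver 2→4 → N4(foll b7 [-])
[7] deliver 4→2 → ∅
[8] deliver 2→3 → N3(foll b7 [-])
[9] deliver 3→2 → ∅
[10] propose(2,'x') → ∅
[11] deliver 2→3 → N3(foll b7 [x])
[12] deliver 3→2 → ∅
[13] timeout(3) → N3(cand b13 [x])
[14] deliver 3→1 → N1(foll b13 [-])
[15] deliver 1→3 → ∅
[16] deliver 3→0 → N0(foll b13 [-])
[17] deliver 0→3 → N3(lead b13 [x])
[18] timeout(1) → N1(cand b16 [-])
[19] propose(4,'z') → ∅
[20] deliver 4→1 → ∅
[21] crash(1) → N1(✗cand b16 [-])
[22] deliver 3→0 → ∅
[23] recover(1) → N1(foll b16 [-])
[24] deliver 0→1 → ∅
[25] crash(4) → N4(✗foll b7 [-])
[26] recover(4) → N4(foll b7 [-])
[27] deliver 0→3 → ∅
[28] propose(2,'q') → ∅
[29] deliver 2→1 → ∅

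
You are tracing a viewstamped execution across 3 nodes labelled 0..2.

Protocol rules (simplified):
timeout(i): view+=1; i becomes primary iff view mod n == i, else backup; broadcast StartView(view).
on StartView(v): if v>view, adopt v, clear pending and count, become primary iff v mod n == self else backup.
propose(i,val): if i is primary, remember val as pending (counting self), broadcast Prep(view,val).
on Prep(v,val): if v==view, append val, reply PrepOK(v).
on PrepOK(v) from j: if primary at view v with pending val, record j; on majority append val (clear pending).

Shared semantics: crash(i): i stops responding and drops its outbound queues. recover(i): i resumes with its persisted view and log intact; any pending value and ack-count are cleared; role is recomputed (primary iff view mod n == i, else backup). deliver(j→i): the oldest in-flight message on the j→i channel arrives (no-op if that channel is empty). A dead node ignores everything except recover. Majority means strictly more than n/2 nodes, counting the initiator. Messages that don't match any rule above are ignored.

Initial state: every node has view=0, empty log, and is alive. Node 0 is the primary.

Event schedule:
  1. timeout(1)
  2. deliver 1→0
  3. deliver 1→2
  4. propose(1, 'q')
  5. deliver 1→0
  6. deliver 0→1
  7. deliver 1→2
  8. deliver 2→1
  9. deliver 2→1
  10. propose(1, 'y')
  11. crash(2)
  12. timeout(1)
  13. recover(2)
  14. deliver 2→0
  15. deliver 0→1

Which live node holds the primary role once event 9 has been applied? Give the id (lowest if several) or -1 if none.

1

1. timeout(1):  <1:prim v1 ->
2. deliver 1→0:  <0:back v1 ->
3. deliver 1→2:  <2:back v1 ->
4. propose(1,'q'):  nop
5. deliver 1→0:  <0:back v1 q>
6. deliver 0→1:  <1:prim v1 q>
7. deliver 1→2:  <2:back v1 q>
8. deliver 2→1:  nop
9. deliver 2→1:  nop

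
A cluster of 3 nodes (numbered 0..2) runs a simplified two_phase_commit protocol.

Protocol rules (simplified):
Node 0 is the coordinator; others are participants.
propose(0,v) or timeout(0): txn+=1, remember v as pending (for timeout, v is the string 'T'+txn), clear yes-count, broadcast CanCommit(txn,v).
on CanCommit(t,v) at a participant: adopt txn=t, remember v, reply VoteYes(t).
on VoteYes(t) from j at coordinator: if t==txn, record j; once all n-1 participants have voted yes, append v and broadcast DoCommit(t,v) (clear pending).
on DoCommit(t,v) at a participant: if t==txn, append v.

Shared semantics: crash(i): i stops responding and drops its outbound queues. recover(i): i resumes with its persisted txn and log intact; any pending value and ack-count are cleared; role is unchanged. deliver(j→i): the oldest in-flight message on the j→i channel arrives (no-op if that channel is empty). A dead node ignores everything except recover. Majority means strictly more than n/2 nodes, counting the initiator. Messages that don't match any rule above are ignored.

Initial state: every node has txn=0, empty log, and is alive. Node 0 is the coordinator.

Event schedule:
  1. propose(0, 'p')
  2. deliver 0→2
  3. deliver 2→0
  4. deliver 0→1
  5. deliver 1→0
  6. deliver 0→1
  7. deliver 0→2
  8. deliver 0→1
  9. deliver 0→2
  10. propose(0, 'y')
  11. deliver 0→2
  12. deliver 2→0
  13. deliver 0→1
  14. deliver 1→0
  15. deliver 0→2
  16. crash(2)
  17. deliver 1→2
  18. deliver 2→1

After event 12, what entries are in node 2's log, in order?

p

after 1 — propose(0,'p'): n0:coor/t1/[-]
after 2 — deliver 0→2: n2:part/t1/[-]
after 3 — deliver 2→0: ·
after 4 — deliver 0→1: n1:part/t1/[-]
after 5 — deliver 1→0: n0:coor/t1/[p]
after 6 — deliver 0→1: n1:part/t1/[p]
after 7 — deliver 0→2: n2:part/t1/[p]
after 8 — deliver 0→1: ·
after 9 — deliver 0→2: ·
after 10 — propose(0,'y'): n0:coor/t2/[p]
after 11 — deliver 0→2: n2:part/t2/[p]
after 12 — deliver 2→0: ·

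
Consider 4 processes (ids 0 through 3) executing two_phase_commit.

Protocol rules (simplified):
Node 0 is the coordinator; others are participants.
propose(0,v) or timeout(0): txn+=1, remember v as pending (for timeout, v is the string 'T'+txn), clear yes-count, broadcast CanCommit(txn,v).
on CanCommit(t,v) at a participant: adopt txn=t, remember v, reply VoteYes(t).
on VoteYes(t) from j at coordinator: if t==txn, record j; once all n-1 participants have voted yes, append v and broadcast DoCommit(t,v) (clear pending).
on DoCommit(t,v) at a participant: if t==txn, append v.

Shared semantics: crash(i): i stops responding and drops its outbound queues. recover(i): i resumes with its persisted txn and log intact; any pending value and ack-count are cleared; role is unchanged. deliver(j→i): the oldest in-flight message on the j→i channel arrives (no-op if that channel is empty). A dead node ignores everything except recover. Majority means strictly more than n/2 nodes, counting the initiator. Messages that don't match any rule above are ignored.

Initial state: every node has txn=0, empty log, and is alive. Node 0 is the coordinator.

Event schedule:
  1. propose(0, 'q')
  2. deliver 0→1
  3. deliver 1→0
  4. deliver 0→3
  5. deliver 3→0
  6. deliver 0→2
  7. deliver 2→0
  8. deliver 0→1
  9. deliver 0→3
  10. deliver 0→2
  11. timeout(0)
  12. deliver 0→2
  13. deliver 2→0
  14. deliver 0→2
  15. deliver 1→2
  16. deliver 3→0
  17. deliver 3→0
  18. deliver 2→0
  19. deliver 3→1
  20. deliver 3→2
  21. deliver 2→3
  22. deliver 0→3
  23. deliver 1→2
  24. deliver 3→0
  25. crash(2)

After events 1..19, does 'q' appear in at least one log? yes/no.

yes

step 1 propose(0,'q'): 0={coor,t=1,log=-}
step 2 deliver 0→1: 1={part,t=1,log=-}
step 3 deliver 1→0: —
step 4 deliver 0→3: 3={part,t=1,log=-}
step 5 deliver 3→0: —
step 6 deliver 0→2: 2={part,t=1,log=-}
step 7 deliver 2→0: 0={coor,t=1,log=q}
step 8 deliver 0→1: 1={part,t=1,log=q}
step 9 deliver 0→3: 3={part,t=1,log=q}
step 10 deliver 0→2: 2={part,t=1,log=q}
step 11 timeout(0): 0={coor,t=2,log=q}
step 12 deliver 0→2: 2={part,t=2,log=q}
step 13 deliver 2→0: —
step 14 deliver 0→2: —
step 15 deliver 1→2: —
step 16 deliver 3→0: —
step 17 deliver 3→0: —
step 18 deliver 2→0: —
step 19 deliver 3→1: —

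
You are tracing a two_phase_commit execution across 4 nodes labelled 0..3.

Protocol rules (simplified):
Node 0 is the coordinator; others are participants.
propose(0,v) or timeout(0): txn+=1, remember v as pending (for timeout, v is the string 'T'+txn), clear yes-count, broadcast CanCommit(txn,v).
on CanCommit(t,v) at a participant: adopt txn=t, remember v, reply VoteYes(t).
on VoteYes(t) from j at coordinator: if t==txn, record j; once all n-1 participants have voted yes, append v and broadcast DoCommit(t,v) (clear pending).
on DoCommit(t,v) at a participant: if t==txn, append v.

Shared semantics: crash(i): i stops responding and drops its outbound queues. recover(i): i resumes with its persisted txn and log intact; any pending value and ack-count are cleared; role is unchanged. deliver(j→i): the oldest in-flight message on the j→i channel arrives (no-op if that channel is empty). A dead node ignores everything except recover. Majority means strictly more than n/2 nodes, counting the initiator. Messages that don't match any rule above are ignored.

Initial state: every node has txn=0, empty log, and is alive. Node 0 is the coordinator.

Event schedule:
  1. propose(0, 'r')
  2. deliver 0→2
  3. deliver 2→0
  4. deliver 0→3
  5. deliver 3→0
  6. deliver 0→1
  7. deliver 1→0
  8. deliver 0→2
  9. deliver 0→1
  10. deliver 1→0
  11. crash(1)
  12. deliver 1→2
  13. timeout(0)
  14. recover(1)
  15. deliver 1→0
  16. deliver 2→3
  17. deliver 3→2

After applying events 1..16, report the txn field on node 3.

after 1 — propose(0,'r'): n0:coor/t1/[-]
after 2 — deliver 0→2: n2:part/t1/[-]
after 3 — deliver 2→0: ·
after 4 — deliver 0→3: n3:part/t1/[-]
after 5 — deliver 3→0: ·
after 6 — deliver 0→1: n1:part/t1/[-]
after 7 — deliver 1→0: n0:coor/t1/[r]
after 8 — deliver 0→2: n2:part/t1/[r]
after 9 — deliver 0→1: n1:part/t1/[r]
after 10 — deliver 1→0: ·
after 11 — crash(1): n1:✗part/t1/[r]
after 12 — deliver 1→2: ·
after 13 — timeout(0): n0:coor/t2/[r]
after 14 — recover(1): n1:part/t1/[r]
after 15 — deliver 1→0: ·
after 16 — deliver 2→3: ·

1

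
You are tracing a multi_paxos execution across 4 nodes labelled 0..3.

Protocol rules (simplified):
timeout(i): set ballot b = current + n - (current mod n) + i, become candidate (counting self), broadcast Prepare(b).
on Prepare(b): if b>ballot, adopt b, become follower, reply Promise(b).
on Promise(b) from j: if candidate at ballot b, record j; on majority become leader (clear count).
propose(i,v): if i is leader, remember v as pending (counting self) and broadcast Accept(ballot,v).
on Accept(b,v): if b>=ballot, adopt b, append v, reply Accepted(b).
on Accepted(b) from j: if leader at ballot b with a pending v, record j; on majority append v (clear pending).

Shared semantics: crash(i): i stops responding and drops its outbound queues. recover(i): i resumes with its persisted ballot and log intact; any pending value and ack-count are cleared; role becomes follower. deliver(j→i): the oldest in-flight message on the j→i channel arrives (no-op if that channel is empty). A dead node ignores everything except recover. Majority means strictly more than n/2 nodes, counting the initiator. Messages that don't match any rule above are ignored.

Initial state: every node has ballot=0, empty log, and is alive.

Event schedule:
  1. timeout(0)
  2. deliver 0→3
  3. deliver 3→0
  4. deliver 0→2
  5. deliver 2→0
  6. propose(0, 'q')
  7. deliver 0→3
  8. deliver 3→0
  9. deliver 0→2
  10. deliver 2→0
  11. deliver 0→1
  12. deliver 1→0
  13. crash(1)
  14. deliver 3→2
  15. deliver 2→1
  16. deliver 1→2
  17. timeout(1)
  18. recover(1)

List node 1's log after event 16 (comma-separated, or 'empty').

step 1 timeout(0): 0={cand,b=4,log=-}
step 2 deliver 0→3: 3={foll,b=4,log=-}
step 3 deliver 3→0: —
step 4 deliver 0→2: 2={foll,b=4,log=-}
step 5 deliver 2→0: 0={lead,b=4,log=-}
step 6 propose(0,'q'): —
step 7 deliver 0→3: 3={foll,b=4,log=q}
step 8 deliver 3→0: —
step 9 deliver 0→2: 2={foll,b=4,log=q}
step 10 deliver 2→0: 0={lead,b=4,log=q}
step 11 deliver 0→1: 1={foll,b=4,log=-}
step 12 deliver 1→0: —
step 13 crash(1): 1={✗foll,b=4,log=-}
step 14 deliver 3→2: —
step 15 deliver 2→1: —
step 16 deliver 1→2: —

empty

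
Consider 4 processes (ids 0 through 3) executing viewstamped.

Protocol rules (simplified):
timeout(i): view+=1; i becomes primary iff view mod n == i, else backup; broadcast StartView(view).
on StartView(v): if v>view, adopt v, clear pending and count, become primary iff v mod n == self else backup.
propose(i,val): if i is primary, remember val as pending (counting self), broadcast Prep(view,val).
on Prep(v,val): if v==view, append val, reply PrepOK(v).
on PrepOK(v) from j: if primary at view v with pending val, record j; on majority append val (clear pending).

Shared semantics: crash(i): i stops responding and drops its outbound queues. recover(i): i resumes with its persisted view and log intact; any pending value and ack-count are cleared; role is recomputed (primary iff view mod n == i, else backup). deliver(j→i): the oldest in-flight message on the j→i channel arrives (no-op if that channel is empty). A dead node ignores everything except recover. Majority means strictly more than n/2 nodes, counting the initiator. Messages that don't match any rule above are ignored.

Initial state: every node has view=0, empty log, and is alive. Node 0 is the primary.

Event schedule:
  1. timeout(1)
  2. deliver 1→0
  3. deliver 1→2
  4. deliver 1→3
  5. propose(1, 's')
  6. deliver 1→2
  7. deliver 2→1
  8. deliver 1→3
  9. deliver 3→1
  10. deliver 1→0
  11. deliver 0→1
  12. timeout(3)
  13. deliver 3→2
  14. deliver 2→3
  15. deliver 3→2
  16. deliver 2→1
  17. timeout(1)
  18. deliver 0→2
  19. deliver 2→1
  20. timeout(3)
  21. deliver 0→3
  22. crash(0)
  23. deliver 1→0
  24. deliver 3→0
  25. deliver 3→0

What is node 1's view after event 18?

2

e1 timeout(1): 1[prim,v=1,-]
e2 deliver 1→0: 0[back,v=1,-]
e3 deliver 1→2: 2[back,v=1,-]
e4 deliver 1→3: 3[back,v=1,-]
e5 propose(1,'s'): ·
e6 deliver 1→2: 2[back,v=1,s]
e7 deliver 2→1: ·
e8 deliver 1→3: 3[back,v=1,s]
e9 deliver 3→1: 1[prim,v=1,s]
e10 deliver 1→0: 0[back,v=1,s]
e11 deliver 0→1: ·
e12 timeout(3): 3[back,v=2,s]
e13 deliver 3→2: 2[prim,v=2,s]
e14 deliver 2→3: ·
e15 deliver 3→2: ·
e16 deliver 2→1: ·
e17 timeout(1): 1[back,v=2,s]
e18 deliver 0→2: ·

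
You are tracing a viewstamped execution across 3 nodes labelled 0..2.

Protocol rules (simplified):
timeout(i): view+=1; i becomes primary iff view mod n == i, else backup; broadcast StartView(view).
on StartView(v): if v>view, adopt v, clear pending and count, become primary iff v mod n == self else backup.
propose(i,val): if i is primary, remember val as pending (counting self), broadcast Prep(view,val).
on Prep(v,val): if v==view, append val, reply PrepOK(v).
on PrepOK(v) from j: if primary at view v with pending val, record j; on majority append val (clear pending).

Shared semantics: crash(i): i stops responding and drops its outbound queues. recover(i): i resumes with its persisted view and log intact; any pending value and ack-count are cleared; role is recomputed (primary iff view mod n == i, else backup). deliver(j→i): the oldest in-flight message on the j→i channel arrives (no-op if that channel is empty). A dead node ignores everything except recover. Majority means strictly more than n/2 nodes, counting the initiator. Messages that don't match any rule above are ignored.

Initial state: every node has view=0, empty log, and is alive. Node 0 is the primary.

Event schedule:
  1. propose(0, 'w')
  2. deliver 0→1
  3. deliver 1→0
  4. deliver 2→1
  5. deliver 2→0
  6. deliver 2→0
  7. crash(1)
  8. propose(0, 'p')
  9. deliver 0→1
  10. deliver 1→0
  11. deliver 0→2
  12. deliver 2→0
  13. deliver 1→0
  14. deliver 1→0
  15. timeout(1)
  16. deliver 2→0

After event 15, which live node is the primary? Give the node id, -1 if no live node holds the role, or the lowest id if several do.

[1] propose(0,'w') → ∅
[2] deliver 0→1 → N1(back v0 [w])
[3] deliver 1→0 → N0(prim v0 [w])
[4] deliver 2→1 → ∅
[5] deliver 2→0 → ∅
[6] deliver 2→0 → ∅
[7] crash(1) → N1(✗back v0 [w])
[8] propose(0,'p') → ∅
[9] deliver 0→1 → ∅
[10] deliver 1→0 → ∅
[11] deliver 0→2 → N2(back v0 [w])
[12] deliver 2→0 → N0(prim v0 [w,p])
[13] deliver 1→0 → ∅
[14] deliver 1→0 → ∅
[15] timeout(1) → ∅

0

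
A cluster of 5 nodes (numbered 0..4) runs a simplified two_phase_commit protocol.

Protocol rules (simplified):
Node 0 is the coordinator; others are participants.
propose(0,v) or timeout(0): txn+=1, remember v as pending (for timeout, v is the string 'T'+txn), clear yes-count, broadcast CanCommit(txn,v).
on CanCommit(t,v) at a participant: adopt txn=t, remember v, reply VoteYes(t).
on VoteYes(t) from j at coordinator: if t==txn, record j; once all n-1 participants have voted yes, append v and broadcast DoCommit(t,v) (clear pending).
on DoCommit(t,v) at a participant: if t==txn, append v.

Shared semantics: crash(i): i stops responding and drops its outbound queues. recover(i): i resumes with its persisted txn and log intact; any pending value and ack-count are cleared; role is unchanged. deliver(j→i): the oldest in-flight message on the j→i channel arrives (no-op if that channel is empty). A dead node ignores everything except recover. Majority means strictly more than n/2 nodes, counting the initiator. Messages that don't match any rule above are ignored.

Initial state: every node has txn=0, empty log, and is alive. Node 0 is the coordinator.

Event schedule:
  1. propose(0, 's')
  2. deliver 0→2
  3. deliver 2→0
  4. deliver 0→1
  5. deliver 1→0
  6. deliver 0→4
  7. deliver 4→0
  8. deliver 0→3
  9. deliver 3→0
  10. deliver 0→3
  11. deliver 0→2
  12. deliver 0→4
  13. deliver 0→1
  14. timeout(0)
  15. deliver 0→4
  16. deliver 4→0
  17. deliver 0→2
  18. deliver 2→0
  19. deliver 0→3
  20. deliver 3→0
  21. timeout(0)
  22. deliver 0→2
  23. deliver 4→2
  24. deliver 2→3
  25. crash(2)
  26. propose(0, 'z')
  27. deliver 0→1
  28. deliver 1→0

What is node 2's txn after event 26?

step 1 propose(0,'s'): 0={coor,t=1,log=-}
step 2 deliver 0→2: 2={part,t=1,log=-}
step 3 deliver 2→0: —
step 4 deliver 0→1: 1={part,t=1,log=-}
step 5 deliver 1→0: —
step 6 deliver 0→4: 4={part,t=1,log=-}
step 7 deliver 4→0: —
step 8 deliver 0→3: 3={part,t=1,log=-}
step 9 deliver 3→0: 0={coor,t=1,log=s}
step 10 deliver 0→3: 3={part,t=1,log=s}
step 11 deliver 0→2: 2={part,t=1,log=s}
step 12 deliver 0→4: 4={part,t=1,log=s}
step 13 deliver 0→1: 1={part,t=1,log=s}
step 14 timeout(0): 0={coor,t=2,log=s}
step 15 deliver 0→4: 4={part,t=2,log=s}
step 16 deliver 4→0: —
step 17 deliver 0→2: 2={part,t=2,log=s}
step 18 deliver 2→0: —
step 19 deliver 0→3: 3={part,t=2,log=s}
step 20 deliver 3→0: —
step 21 timeout(0): 0={coor,t=3,log=s}
step 22 deliver 0→2: 2={part,t=3,log=s}
step 23 deliver 4→2: —
step 24 deliver 2→3: —
step 25 crash(2): 2={✗part,t=3,log=s}
step 26 propose(0,'z'): 0={coor,t=4,log=s}

3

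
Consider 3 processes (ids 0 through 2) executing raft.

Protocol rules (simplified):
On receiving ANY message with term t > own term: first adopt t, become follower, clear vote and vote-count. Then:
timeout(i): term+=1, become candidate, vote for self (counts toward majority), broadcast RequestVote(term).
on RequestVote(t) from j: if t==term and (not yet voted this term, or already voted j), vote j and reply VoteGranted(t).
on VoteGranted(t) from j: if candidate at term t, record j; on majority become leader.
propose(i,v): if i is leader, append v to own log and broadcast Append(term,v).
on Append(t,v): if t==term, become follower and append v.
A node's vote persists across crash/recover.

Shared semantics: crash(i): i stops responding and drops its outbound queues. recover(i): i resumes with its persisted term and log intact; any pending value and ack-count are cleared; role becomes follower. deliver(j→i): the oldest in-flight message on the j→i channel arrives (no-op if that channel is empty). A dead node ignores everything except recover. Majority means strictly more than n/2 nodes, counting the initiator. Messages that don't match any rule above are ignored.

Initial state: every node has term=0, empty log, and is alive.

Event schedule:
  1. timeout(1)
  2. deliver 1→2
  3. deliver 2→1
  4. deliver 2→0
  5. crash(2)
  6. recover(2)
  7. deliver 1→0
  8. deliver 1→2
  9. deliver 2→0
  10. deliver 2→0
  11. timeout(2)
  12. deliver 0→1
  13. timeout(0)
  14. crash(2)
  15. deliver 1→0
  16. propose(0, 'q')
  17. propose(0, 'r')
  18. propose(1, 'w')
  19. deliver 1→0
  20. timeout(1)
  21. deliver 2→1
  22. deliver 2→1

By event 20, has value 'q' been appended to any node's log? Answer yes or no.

no

1. timeout(1):  <1:cand t1 ->
2. deliver 1→2:  <2:foll t1 ->
3. deliver 2→1:  <1:lead t1 ->
4. deliver 2→0:  nop
5. crash(2):  <2:✗foll t1 ->
6. recover(2):  <2:foll t1 ->
7. deliver 1→0:  <0:foll t1 ->
8. deliver 1→2:  nop
9. deliver 2→0:  nop
10. deliver 2→0:  nop
11. timeout(2):  <2:cand t2 ->
12. deliver 0→1:  nop
13. timeout(0):  <0:cand t2 ->
14. crash(2):  <2:✗cand t2 ->
15. deliver 1→0:  nop
16. propose(0,'q'):  nop
17. propose(0,'r'):  nop
18. propose(1,'w'):  <1:lead t1 w>
19. deliver 1→0:  nop
20. timeout(1):  <1:cand t2 w>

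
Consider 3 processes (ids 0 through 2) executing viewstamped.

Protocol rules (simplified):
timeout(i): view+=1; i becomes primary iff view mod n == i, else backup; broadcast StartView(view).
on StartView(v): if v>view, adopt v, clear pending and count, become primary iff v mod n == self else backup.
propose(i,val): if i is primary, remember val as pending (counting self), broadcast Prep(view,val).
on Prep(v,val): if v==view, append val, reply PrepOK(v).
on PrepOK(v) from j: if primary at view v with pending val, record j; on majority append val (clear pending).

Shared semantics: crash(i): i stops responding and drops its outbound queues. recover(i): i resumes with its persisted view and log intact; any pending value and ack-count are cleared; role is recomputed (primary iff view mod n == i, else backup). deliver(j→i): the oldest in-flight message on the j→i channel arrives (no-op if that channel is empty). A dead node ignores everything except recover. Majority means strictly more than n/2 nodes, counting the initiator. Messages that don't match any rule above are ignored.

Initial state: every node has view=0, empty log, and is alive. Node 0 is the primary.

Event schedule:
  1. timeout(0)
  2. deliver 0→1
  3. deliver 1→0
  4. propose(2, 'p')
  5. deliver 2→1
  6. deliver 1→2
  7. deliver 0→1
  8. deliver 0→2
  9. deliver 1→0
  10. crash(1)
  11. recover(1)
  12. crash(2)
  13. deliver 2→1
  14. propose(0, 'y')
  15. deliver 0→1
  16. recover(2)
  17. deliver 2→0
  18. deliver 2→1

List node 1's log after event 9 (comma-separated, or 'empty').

empty

1. timeout(0):  <0:back v1 ->
2. deliver 0→1:  <1:prim v1 ->
3. deliver 1→0:  nop
4. propose(2,'p'):  nop
5. deliver 2→1:  nop
6. deliver 1→2:  nop
7. deliver 0→1:  nop
8. deliver 0→2:  <2:back v1 ->
9. deliver 1→0:  nop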